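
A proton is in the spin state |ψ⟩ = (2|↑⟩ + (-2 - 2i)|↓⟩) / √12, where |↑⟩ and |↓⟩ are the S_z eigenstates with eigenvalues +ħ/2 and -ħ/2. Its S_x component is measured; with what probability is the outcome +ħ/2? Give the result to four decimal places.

0.1667

|+x⟩ = (|↑⟩ + |↓⟩)/√2, so ⟨+x|ψ⟩ = (-2i) / (√2·√12).
P = |-2i|² / 24 = 4/24.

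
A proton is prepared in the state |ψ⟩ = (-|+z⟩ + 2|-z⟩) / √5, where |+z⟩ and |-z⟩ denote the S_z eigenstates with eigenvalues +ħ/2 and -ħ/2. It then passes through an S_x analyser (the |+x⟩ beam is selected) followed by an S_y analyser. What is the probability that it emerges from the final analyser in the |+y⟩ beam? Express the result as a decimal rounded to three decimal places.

First analyser (S_x): P(|+x⟩) = |⟨+x|ψ⟩|² = 1/10.
After stage 1 the state is |+x⟩; P(|+y⟩) = |⟨+y|+x⟩|² = 1/2.
Joint probability = 1/10 × 1/2 = 0.050.

0.050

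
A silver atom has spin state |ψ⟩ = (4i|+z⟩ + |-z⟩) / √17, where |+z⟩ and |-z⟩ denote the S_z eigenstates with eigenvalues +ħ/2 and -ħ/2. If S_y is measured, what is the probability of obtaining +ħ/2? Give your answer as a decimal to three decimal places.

0.265

|+y⟩ = (|+z⟩ + i|-z⟩)/√2, so ⟨+y|ψ⟩ = (3i) / (√2·√17).
P = |3i|² / 34 = 9/34.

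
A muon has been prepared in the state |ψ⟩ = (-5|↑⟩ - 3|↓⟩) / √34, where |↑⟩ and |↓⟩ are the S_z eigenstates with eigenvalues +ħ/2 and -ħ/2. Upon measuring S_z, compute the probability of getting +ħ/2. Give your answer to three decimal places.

0.735

The +ħ/2 outcome corresponds to |↑⟩. Its amplitude in |ψ⟩ is -5/√34.
P = |-5|² / 34 = 25/34.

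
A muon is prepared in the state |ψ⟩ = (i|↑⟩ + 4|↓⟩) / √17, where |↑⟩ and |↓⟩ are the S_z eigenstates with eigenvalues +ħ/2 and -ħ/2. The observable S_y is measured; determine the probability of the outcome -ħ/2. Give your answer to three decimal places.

|-y⟩ = (|↑⟩ - i|↓⟩)/√2, so ⟨-y|ψ⟩ = (5i) / (√2·√17).
P = |5i|² / 34 = 25/34.

0.735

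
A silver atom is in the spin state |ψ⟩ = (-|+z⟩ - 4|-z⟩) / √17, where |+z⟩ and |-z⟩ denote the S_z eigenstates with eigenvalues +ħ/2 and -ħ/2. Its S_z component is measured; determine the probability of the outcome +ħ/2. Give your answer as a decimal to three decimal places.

The +ħ/2 outcome corresponds to |+z⟩. Its amplitude in |ψ⟩ is -1/√17.
P = |-1|² / 17 = 1/17.

0.059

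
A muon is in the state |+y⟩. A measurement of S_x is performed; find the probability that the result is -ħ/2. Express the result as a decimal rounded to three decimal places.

0.500

In the S_z basis, |+y⟩ = (|+z⟩ + i|-z⟩)/√2 and |-x⟩ = (|+z⟩ - |-z⟩)/√2.
|⟨-x|+y⟩|² = 1/2.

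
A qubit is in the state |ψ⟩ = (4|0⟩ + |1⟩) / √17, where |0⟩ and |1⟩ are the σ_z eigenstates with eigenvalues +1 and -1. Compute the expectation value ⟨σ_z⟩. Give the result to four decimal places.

0.8824

⟨σ_z⟩ = |a|² - |b|² divided by |a|²+|b|², with a, b the |0⟩, |1⟩ amplitudes.
= (16 - 1)/17 = 15/17.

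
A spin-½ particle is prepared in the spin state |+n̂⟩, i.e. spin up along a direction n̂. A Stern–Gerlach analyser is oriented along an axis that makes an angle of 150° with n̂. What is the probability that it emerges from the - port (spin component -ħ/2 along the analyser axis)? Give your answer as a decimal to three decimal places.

0.933

For spin-½, the probability of finding spin-up along an axis at angle θ to the initial spin direction is cos²(θ/2); spin-down is sin²(θ/2).
θ = 150°, so P = sin²(75°) ≈ 0.933.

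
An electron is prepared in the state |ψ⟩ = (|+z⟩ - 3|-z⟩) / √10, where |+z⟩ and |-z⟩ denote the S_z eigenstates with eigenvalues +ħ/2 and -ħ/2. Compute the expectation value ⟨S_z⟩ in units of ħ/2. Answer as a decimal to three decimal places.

-0.800

⟨σ_z⟩ = |a|² - |b|² divided by |a|²+|b|², with a, b the |+z⟩, |-z⟩ amplitudes.
= (1 - 9)/10 = -8/10.
⟨S_z⟩ = (ħ/2)·⟨σ_z⟩.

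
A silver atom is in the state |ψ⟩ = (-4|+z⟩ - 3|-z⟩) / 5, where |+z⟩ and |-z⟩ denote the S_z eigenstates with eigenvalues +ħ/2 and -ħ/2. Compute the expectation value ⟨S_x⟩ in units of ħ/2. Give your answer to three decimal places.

0.960

⟨σ_x⟩ = 2 Re(a* b)/(|a|²+|b|²) with a = -4, b = -3.
a* b = 12, so ⟨σ_x⟩ = 24/25.
⟨S_x⟩ = (ħ/2)·⟨σ_x⟩.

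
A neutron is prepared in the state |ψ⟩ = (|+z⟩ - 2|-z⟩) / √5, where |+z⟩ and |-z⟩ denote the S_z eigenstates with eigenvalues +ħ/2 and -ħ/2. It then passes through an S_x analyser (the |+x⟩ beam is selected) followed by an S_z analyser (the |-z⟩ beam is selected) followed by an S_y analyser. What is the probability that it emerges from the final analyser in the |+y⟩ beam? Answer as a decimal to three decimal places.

First analyser (S_x): P(|+x⟩) = |⟨+x|ψ⟩|² = 1/10.
After stage 1 the state is |+x⟩; P(|-z⟩) = |⟨-z|+x⟩|² = 1/2.
After stage 2 the state is |-z⟩; P(|+y⟩) = |⟨+y|-z⟩|² = 1/2.
Joint probability = 1/10 × 1/2 × 1/2 = 0.025.

0.025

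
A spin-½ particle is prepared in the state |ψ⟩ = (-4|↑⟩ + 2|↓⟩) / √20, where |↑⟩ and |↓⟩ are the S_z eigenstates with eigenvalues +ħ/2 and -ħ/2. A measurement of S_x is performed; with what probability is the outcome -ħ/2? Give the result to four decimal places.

|-x⟩ = (|↑⟩ - |↓⟩)/√2, so ⟨-x|ψ⟩ = (-6) / (√2·√20).
P = |-6|² / 40 = 36/40.

0.9000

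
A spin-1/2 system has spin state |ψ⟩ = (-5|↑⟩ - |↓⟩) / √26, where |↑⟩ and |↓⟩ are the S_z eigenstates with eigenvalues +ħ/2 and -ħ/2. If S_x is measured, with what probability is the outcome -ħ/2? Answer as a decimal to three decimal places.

0.308

|-x⟩ = (|↑⟩ - |↓⟩)/√2, so ⟨-x|ψ⟩ = (-4) / (√2·√26).
P = |-4|² / 52 = 16/52.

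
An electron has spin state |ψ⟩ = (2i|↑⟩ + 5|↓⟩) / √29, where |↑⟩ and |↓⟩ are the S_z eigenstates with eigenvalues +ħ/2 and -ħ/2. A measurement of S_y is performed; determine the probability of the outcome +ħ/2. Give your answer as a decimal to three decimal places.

0.155

|+y⟩ = (|↑⟩ + i|↓⟩)/√2, so ⟨+y|ψ⟩ = (-3i) / (√2·√29).
P = |-3i|² / 58 = 9/58.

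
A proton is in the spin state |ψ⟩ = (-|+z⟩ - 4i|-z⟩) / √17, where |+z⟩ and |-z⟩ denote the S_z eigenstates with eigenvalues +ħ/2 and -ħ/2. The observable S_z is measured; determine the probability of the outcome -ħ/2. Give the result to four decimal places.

The -ħ/2 outcome corresponds to |-z⟩. Its amplitude in |ψ⟩ is -4i/√17.
P = |-4i|² / 17 = 16/17.

0.9412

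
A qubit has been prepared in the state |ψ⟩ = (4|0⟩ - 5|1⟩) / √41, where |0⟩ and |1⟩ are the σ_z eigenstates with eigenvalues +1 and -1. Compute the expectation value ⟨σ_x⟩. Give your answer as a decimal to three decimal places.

-0.976

⟨σ_x⟩ = 2 Re(a* b)/(|a|²+|b|²) with a = 4, b = -5.
a* b = -20, so ⟨σ_x⟩ = -40/41.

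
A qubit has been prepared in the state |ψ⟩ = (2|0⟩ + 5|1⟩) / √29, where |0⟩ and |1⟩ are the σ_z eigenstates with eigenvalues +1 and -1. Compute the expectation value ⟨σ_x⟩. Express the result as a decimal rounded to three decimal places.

0.690

⟨σ_x⟩ = 2 Re(a* b)/(|a|²+|b|²) with a = 2, b = 5.
a* b = 10, so ⟨σ_x⟩ = 20/29.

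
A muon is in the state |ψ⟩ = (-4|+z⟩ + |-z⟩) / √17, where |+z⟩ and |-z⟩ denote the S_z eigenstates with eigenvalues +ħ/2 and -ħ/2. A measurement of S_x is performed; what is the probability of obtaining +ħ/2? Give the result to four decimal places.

|+x⟩ = (|+z⟩ + |-z⟩)/√2, so ⟨+x|ψ⟩ = (-3) / (√2·√17).
P = |-3|² / 34 = 9/34.

0.2647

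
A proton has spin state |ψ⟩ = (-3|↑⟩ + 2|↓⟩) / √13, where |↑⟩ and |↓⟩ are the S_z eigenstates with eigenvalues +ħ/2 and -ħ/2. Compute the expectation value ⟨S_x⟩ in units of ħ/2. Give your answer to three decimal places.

-0.923

⟨σ_x⟩ = 2 Re(a* b)/(|a|²+|b|²) with a = -3, b = 2.
a* b = -6, so ⟨σ_x⟩ = -12/13.
⟨S_x⟩ = (ħ/2)·⟨σ_x⟩.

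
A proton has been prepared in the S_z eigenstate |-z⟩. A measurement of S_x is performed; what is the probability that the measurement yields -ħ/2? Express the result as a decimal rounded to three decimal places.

In the S_z basis, |-z⟩ = |-z⟩ and |-x⟩ = (|+z⟩ - |-z⟩)/√2.
|⟨-x|-z⟩|² = 1/2.

0.500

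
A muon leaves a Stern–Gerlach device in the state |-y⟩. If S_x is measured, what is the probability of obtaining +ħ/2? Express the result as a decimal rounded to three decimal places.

In the S_z basis, |-y⟩ = (|↑⟩ - i|↓⟩)/√2 and |+x⟩ = (|↑⟩ + |↓⟩)/√2.
|⟨+x|-y⟩|² = 1/2.

0.500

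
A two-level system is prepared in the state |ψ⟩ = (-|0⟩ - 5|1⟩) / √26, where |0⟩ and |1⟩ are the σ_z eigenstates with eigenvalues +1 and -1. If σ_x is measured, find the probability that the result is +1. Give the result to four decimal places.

|+x⟩ = (|0⟩ + |1⟩)/√2, so ⟨+x|ψ⟩ = (-6) / (√2·√26).
P = |-6|² / 52 = 36/52.

0.6923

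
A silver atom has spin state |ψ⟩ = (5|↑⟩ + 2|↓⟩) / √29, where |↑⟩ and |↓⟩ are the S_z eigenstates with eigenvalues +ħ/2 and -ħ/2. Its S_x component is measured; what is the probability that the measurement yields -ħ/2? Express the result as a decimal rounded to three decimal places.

0.155

|-x⟩ = (|↑⟩ - |↓⟩)/√2, so ⟨-x|ψ⟩ = (3) / (√2·√29).
P = |3|² / 58 = 9/58.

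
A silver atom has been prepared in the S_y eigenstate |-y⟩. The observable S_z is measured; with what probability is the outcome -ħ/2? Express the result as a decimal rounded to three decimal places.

In the S_z basis, |-y⟩ = (|↑⟩ - i|↓⟩)/√2 and |-z⟩ = |↓⟩.
|⟨-z|-y⟩|² = 1/2.

0.500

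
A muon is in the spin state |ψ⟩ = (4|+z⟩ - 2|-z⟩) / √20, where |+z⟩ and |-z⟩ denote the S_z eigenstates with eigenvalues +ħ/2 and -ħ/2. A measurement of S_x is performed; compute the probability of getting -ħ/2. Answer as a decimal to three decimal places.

0.900

|-x⟩ = (|+z⟩ - |-z⟩)/√2, so ⟨-x|ψ⟩ = (6) / (√2·√20).
P = |6|² / 40 = 36/40.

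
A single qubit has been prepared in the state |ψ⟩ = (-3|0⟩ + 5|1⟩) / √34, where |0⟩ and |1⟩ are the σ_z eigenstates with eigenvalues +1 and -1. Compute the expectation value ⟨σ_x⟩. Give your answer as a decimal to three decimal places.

⟨σ_x⟩ = 2 Re(a* b)/(|a|²+|b|²) with a = -3, b = 5.
a* b = -15, so ⟨σ_x⟩ = -30/34.

-0.882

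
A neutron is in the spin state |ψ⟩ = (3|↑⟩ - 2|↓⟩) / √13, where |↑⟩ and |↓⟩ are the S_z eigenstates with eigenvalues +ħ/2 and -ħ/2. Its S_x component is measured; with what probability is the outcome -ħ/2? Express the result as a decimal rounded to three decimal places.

|-x⟩ = (|↑⟩ - |↓⟩)/√2, so ⟨-x|ψ⟩ = (5) / (√2·√13).
P = |5|² / 26 = 25/26.

0.962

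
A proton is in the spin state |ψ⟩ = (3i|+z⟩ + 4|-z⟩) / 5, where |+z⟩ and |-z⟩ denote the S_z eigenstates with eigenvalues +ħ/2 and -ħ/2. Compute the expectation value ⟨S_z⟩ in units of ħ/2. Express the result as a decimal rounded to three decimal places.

-0.280

⟨σ_z⟩ = |a|² - |b|² divided by |a|²+|b|², with a, b the |+z⟩, |-z⟩ amplitudes.
= (9 - 16)/25 = -7/25.
⟨S_z⟩ = (ħ/2)·⟨σ_z⟩.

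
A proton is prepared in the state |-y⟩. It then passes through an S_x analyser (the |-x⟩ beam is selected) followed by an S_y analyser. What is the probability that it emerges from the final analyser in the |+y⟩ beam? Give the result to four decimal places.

First analyser (S_x): from |-y⟩, P(|-x⟩) = 1/2.
After stage 1 the state is |-x⟩; P(|+y⟩) = |⟨+y|-x⟩|² = 1/2.
Joint probability = 1/2 × 1/2 = 0.2500.

0.2500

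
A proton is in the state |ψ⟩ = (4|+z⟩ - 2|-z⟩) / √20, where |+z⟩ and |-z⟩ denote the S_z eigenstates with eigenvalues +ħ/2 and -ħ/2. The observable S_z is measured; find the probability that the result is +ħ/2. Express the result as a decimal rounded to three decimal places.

The +ħ/2 outcome corresponds to |+z⟩. Its amplitude in |ψ⟩ is 4/√20.
P = |4|² / 20 = 16/20.

0.800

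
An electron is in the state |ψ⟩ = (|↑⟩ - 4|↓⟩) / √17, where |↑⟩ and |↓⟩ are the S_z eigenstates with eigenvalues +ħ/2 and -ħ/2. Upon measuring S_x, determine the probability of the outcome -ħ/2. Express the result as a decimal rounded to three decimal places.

|-x⟩ = (|↑⟩ - |↓⟩)/√2, so ⟨-x|ψ⟩ = (5) / (√2·√17).
P = |5|² / 34 = 25/34.

0.735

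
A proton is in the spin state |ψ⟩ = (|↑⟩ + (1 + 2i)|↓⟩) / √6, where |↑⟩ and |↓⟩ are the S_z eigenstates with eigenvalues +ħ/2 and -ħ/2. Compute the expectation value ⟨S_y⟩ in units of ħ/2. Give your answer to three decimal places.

0.667

⟨σ_y⟩ = 2 Im(a* b)/(|a|²+|b|²) with a = 1, b = (1 + 2i).
a* b = (1 + 2i), so ⟨σ_y⟩ = 4/6.
⟨S_y⟩ = (ħ/2)·⟨σ_y⟩.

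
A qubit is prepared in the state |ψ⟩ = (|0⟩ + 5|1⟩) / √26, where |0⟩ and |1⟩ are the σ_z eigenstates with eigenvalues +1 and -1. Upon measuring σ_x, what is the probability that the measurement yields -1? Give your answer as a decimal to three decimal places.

0.308

|-x⟩ = (|0⟩ - |1⟩)/√2, so ⟨-x|ψ⟩ = (-4) / (√2·√26).
P = |-4|² / 52 = 16/52.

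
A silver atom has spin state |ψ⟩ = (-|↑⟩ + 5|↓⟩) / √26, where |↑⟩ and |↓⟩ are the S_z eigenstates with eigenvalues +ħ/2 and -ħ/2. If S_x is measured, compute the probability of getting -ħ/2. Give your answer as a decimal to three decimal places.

0.692

|-x⟩ = (|↑⟩ - |↓⟩)/√2, so ⟨-x|ψ⟩ = (-6) / (√2·√26).
P = |-6|² / 52 = 36/52.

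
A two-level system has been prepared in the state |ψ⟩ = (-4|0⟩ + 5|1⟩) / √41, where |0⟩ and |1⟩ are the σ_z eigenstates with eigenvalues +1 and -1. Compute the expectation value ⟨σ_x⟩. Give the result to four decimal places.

-0.9756

⟨σ_x⟩ = 2 Re(a* b)/(|a|²+|b|²) with a = -4, b = 5.
a* b = -20, so ⟨σ_x⟩ = -40/41.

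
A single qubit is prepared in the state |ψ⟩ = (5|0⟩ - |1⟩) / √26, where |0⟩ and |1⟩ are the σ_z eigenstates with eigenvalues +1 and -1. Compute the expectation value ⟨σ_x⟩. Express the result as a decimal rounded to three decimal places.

⟨σ_x⟩ = 2 Re(a* b)/(|a|²+|b|²) with a = 5, b = -1.
a* b = -5, so ⟨σ_x⟩ = -10/26.

-0.385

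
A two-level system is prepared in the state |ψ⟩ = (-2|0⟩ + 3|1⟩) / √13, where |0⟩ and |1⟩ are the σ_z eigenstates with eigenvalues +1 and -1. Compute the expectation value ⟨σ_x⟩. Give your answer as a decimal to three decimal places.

-0.923

⟨σ_x⟩ = 2 Re(a* b)/(|a|²+|b|²) with a = -2, b = 3.
a* b = -6, so ⟨σ_x⟩ = -12/13.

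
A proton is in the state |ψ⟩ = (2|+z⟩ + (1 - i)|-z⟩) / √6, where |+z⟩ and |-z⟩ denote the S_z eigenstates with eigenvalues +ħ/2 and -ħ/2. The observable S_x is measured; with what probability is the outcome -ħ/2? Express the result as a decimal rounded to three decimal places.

0.167

|-x⟩ = (|+z⟩ - |-z⟩)/√2, so ⟨-x|ψ⟩ = (1 + i) / (√2·√6).
P = |1 + i|² / 12 = 2/12.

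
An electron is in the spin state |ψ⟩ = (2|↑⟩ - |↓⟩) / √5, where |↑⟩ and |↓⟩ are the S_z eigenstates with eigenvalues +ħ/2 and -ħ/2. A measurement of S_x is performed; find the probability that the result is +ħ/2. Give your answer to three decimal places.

0.100

|+x⟩ = (|↑⟩ + |↓⟩)/√2, so ⟨+x|ψ⟩ = (1) / (√2·√5).
P = |1|² / 10 = 1/10.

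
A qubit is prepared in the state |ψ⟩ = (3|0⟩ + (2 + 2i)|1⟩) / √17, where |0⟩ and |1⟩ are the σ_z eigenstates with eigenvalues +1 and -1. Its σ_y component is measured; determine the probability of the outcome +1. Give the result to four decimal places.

0.8529

|+y⟩ = (|0⟩ + i|1⟩)/√2, so ⟨+y|ψ⟩ = (5 - 2i) / (√2·√17).
P = |5 - 2i|² / 34 = 29/34.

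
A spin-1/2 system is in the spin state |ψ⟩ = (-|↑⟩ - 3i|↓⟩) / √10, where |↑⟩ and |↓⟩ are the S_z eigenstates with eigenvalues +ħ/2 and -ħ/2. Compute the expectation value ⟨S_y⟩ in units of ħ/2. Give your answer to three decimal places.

⟨σ_y⟩ = 2 Im(a* b)/(|a|²+|b|²) with a = -1, b = -3i.
a* b = 3i, so ⟨σ_y⟩ = 6/10.
⟨S_y⟩ = (ħ/2)·⟨σ_y⟩.

0.600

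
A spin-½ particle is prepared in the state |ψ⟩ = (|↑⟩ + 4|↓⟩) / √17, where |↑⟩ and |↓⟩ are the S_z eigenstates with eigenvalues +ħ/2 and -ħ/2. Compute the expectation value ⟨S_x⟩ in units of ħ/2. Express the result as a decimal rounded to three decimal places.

0.471

⟨σ_x⟩ = 2 Re(a* b)/(|a|²+|b|²) with a = 1, b = 4.
a* b = 4, so ⟨σ_x⟩ = 8/17.
⟨S_x⟩ = (ħ/2)·⟨σ_x⟩.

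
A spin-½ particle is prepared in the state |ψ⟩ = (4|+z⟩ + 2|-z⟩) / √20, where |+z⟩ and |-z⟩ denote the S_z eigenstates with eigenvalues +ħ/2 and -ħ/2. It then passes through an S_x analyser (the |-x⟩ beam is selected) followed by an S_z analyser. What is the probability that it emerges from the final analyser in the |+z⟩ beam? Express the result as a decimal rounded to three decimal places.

0.050

First analyser (S_x): P(|-x⟩) = |⟨-x|ψ⟩|² = 4/40.
After stage 1 the state is |-x⟩; P(|+z⟩) = |⟨+z|-x⟩|² = 1/2.
Joint probability = 4/40 × 1/2 = 0.050.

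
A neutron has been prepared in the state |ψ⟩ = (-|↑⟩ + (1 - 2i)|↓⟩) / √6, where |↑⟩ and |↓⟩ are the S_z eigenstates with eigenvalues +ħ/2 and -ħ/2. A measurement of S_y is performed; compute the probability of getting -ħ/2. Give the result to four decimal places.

0.1667

|-y⟩ = (|↑⟩ - i|↓⟩)/√2, so ⟨-y|ψ⟩ = (1 + i) / (√2·√6).
P = |1 + i|² / 12 = 2/12.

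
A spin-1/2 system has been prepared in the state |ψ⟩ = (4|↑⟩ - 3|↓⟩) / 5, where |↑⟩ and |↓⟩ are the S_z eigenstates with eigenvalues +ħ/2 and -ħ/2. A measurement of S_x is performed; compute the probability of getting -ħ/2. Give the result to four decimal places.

|-x⟩ = (|↑⟩ - |↓⟩)/√2, so ⟨-x|ψ⟩ = (7) / (√2·5).
P = |7|² / 50 = 49/50.

0.9800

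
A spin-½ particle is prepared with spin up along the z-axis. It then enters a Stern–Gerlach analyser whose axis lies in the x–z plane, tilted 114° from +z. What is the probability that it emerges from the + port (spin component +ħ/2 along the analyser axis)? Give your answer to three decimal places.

0.297

For spin-½, the probability of finding spin-up along an axis at angle θ to the initial spin direction is cos²(θ/2); spin-down is sin²(θ/2).
θ = 114°, so P = cos²(57°) ≈ 0.297.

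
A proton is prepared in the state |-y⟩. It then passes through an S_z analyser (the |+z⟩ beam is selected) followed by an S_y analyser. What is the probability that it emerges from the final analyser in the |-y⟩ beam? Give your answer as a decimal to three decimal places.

0.250

First analyser (S_z): from |-y⟩, P(|+z⟩) = 1/2.
After stage 1 the state is |+z⟩; P(|-y⟩) = |⟨-y|+z⟩|² = 1/2.
Joint probability = 1/2 × 1/2 = 0.250.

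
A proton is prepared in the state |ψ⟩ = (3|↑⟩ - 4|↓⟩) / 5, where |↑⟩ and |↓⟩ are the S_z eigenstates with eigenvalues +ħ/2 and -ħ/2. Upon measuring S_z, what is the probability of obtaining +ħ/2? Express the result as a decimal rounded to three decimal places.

The +ħ/2 outcome corresponds to |↑⟩. Its amplitude in |ψ⟩ is 3/5.
P = |3|² / 25 = 9/25.

0.360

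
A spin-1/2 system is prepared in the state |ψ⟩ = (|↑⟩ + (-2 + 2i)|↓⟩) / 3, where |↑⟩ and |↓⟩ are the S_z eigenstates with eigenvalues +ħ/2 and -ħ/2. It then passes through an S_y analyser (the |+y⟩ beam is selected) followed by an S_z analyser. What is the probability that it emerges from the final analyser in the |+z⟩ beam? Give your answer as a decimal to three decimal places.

0.361

First analyser (S_y): P(|+y⟩) = |⟨+y|ψ⟩|² = 13/18.
After stage 1 the state is |+y⟩; P(|+z⟩) = |⟨+z|+y⟩|² = 1/2.
Joint probability = 13/18 × 1/2 = 0.361.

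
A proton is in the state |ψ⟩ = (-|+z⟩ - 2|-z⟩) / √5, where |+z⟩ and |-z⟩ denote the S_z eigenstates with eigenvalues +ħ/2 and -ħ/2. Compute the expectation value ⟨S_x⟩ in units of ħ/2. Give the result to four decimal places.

0.8000

⟨σ_x⟩ = 2 Re(a* b)/(|a|²+|b|²) with a = -1, b = -2.
a* b = 2, so ⟨σ_x⟩ = 4/5.
⟨S_x⟩ = (ħ/2)·⟨σ_x⟩.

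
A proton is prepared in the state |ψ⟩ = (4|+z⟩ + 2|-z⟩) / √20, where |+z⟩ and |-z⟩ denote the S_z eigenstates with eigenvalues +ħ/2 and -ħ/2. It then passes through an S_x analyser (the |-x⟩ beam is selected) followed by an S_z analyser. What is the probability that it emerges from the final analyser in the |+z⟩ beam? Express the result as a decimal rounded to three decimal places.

0.050

First analyser (S_x): P(|-x⟩) = |⟨-x|ψ⟩|² = 4/40.
After stage 1 the state is |-x⟩; P(|+z⟩) = |⟨+z|-x⟩|² = 1/2.
Joint probability = 4/40 × 1/2 = 0.050.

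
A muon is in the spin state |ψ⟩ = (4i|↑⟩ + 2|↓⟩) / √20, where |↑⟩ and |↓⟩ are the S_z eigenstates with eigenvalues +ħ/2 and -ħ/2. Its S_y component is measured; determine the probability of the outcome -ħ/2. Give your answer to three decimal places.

0.900

|-y⟩ = (|↑⟩ - i|↓⟩)/√2, so ⟨-y|ψ⟩ = (6i) / (√2·√20).
P = |6i|² / 40 = 36/40.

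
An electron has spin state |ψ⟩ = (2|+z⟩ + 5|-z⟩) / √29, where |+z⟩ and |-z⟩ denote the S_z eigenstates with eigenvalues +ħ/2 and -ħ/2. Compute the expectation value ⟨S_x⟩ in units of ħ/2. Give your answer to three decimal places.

0.690

⟨σ_x⟩ = 2 Re(a* b)/(|a|²+|b|²) with a = 2, b = 5.
a* b = 10, so ⟨σ_x⟩ = 20/29.
⟨S_x⟩ = (ħ/2)·⟨σ_x⟩.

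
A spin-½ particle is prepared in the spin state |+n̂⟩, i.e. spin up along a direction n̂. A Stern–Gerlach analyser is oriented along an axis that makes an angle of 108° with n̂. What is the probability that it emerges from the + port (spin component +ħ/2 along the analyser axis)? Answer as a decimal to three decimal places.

For spin-½, the probability of finding spin-up along an axis at angle θ to the initial spin direction is cos²(θ/2); spin-down is sin²(θ/2).
θ = 108°, so P = cos²(54°) ≈ 0.345.

0.345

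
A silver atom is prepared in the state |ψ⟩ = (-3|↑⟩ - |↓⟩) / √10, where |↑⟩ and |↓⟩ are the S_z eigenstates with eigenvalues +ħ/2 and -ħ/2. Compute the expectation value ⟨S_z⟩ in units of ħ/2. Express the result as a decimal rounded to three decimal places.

0.800

⟨σ_z⟩ = |a|² - |b|² divided by |a|²+|b|², with a, b the |↑⟩, |↓⟩ amplitudes.
= (9 - 1)/10 = 8/10.
⟨S_z⟩ = (ħ/2)·⟨σ_z⟩.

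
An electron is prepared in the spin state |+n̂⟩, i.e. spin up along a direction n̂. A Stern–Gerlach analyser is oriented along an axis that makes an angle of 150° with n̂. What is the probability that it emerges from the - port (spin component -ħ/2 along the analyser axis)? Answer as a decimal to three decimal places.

0.933

For spin-½, the probability of finding spin-up along an axis at angle θ to the initial spin direction is cos²(θ/2); spin-down is sin²(θ/2).
θ = 150°, so P = sin²(75°) ≈ 0.933.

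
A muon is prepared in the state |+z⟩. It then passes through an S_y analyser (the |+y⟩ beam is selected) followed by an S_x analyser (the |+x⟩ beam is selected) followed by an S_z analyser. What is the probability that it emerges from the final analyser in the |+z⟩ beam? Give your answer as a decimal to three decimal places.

First analyser (S_y): from |+z⟩, P(|+y⟩) = 1/2.
After stage 1 the state is |+y⟩; P(|+x⟩) = |⟨+x|+y⟩|² = 1/2.
After stage 2 the state is |+x⟩; P(|+z⟩) = |⟨+z|+x⟩|² = 1/2.
Joint probability = 1/2 × 1/2 × 1/2 = 0.125.

0.125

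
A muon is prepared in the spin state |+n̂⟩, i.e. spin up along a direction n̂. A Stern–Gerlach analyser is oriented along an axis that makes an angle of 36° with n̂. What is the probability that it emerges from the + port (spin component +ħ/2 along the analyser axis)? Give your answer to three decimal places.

For spin-½, the probability of finding spin-up along an axis at angle θ to the initial spin direction is cos²(θ/2); spin-down is sin²(θ/2).
θ = 36°, so P = cos²(18°) ≈ 0.905.

0.905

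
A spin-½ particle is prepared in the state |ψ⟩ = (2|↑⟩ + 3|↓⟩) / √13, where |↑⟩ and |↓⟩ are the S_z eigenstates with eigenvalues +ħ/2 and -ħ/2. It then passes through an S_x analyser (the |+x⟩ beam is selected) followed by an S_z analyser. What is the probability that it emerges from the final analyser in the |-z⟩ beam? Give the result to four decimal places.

0.4808

First analyser (S_x): P(|+x⟩) = |⟨+x|ψ⟩|² = 25/26.
After stage 1 the state is |+x⟩; P(|-z⟩) = |⟨-z|+x⟩|² = 1/2.
Joint probability = 25/26 × 1/2 = 0.4808.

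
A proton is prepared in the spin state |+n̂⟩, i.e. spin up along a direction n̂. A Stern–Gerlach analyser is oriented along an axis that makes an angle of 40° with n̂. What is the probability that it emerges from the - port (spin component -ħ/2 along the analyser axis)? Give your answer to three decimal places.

0.117

For spin-½, the probability of finding spin-up along an axis at angle θ to the initial spin direction is cos²(θ/2); spin-down is sin²(θ/2).
θ = 40°, so P = sin²(20°) ≈ 0.117.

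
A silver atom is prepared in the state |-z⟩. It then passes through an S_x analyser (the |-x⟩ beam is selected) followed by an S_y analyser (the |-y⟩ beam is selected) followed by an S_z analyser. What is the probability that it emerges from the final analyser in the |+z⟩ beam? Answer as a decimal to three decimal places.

First analyser (S_x): from |-z⟩, P(|-x⟩) = 1/2.
After stage 1 the state is |-x⟩; P(|-y⟩) = |⟨-y|-x⟩|² = 1/2.
After stage 2 the state is |-y⟩; P(|+z⟩) = |⟨+z|-y⟩|² = 1/2.
Joint probability = 1/2 × 1/2 × 1/2 = 0.125.

0.125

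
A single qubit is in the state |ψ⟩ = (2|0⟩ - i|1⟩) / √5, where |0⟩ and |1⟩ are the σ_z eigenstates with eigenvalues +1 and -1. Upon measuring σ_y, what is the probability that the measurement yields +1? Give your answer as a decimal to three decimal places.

|+y⟩ = (|0⟩ + i|1⟩)/√2, so ⟨+y|ψ⟩ = (1) / (√2·√5).
P = |1|² / 10 = 1/10.

0.100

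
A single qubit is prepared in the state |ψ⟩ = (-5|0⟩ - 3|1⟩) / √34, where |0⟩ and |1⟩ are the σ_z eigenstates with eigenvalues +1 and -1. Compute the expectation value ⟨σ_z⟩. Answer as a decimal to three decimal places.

0.471

⟨σ_z⟩ = |a|² - |b|² divided by |a|²+|b|², with a, b the |0⟩, |1⟩ amplitudes.
= (25 - 9)/34 = 16/34.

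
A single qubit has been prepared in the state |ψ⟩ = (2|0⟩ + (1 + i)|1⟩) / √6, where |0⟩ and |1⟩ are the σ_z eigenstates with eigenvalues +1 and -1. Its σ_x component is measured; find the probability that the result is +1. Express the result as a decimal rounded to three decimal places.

0.833

|+x⟩ = (|0⟩ + |1⟩)/√2, so ⟨+x|ψ⟩ = (3 + i) / (√2·√6).
P = |3 + i|² / 12 = 10/12.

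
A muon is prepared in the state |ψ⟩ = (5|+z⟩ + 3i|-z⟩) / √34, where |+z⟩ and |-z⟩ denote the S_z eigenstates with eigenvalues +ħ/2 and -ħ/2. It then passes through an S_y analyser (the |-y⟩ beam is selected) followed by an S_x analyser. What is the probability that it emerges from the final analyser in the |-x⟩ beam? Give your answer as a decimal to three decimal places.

First analyser (S_y): P(|-y⟩) = |⟨-y|ψ⟩|² = 4/68.
After stage 1 the state is |-y⟩; P(|-x⟩) = |⟨-x|-y⟩|² = 1/2.
Joint probability = 4/68 × 1/2 = 0.029.

0.029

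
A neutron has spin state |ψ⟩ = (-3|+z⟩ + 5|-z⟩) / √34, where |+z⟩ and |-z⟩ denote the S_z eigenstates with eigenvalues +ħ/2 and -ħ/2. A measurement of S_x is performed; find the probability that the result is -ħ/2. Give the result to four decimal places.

0.9412

|-x⟩ = (|+z⟩ - |-z⟩)/√2, so ⟨-x|ψ⟩ = (-8) / (√2·√34).
P = |-8|² / 68 = 64/68.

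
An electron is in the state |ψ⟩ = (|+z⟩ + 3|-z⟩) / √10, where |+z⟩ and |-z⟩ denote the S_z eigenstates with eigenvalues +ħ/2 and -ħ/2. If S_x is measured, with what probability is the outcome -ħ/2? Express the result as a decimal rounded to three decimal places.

0.200

|-x⟩ = (|+z⟩ - |-z⟩)/√2, so ⟨-x|ψ⟩ = (-2) / (√2·√10).
P = |-2|² / 20 = 4/20.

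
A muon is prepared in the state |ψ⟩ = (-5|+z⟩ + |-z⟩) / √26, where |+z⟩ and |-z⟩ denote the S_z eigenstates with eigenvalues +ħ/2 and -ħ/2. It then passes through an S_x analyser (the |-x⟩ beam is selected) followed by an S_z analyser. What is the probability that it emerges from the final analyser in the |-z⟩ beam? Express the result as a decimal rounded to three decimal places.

First analyser (S_x): P(|-x⟩) = |⟨-x|ψ⟩|² = 36/52.
After stage 1 the state is |-x⟩; P(|-z⟩) = |⟨-z|-x⟩|² = 1/2.
Joint probability = 36/52 × 1/2 = 0.346.

0.346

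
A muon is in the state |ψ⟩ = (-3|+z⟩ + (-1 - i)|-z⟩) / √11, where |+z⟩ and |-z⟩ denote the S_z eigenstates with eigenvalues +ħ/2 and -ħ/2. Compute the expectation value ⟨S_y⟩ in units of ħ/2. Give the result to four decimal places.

0.5455

⟨σ_y⟩ = 2 Im(a* b)/(|a|²+|b|²) with a = -3, b = (-1 - i).
a* b = (3 + 3i), so ⟨σ_y⟩ = 6/11.
⟨S_y⟩ = (ħ/2)·⟨σ_y⟩.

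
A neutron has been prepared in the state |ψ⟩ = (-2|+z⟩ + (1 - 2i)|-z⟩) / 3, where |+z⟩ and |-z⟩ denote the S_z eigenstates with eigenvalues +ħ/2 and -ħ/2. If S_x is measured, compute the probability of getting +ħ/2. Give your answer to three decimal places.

0.278

|+x⟩ = (|+z⟩ + |-z⟩)/√2, so ⟨+x|ψ⟩ = (-1 - 2i) / (√2·3).
P = |-1 - 2i|² / 18 = 5/18.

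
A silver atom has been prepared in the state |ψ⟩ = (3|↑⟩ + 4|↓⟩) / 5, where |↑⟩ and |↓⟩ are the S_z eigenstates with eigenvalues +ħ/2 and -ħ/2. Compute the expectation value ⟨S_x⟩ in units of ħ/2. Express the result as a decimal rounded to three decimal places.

0.960

⟨σ_x⟩ = 2 Re(a* b)/(|a|²+|b|²) with a = 3, b = 4.
a* b = 12, so ⟨σ_x⟩ = 24/25.
⟨S_x⟩ = (ħ/2)·⟨σ_x⟩.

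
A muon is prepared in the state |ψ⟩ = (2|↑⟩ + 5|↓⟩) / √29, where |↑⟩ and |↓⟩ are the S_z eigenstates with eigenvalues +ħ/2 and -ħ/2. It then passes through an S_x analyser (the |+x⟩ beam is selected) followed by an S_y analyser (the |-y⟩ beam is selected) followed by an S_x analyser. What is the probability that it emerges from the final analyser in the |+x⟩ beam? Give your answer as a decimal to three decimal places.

0.211

First analyser (S_x): P(|+x⟩) = |⟨+x|ψ⟩|² = 49/58.
After stage 1 the state is |+x⟩; P(|-y⟩) = |⟨-y|+x⟩|² = 1/2.
After stage 2 the state is |-y⟩; P(|+x⟩) = |⟨+x|-y⟩|² = 1/2.
Joint probability = 49/58 × 1/2 × 1/2 = 0.211.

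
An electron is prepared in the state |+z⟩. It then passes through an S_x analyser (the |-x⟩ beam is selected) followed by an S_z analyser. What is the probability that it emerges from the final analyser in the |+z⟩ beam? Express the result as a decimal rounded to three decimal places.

0.250

First analyser (S_x): from |+z⟩, P(|-x⟩) = 1/2.
After stage 1 the state is |-x⟩; P(|+z⟩) = |⟨+z|-x⟩|² = 1/2.
Joint probability = 1/2 × 1/2 = 0.250.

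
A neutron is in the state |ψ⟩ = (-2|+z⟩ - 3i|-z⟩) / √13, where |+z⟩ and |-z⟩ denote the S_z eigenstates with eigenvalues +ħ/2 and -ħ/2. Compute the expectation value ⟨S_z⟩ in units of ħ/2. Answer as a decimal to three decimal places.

⟨σ_z⟩ = |a|² - |b|² divided by |a|²+|b|², with a, b the |+z⟩, |-z⟩ amplitudes.
= (4 - 9)/13 = -5/13.
⟨S_z⟩ = (ħ/2)·⟨σ_z⟩.

-0.385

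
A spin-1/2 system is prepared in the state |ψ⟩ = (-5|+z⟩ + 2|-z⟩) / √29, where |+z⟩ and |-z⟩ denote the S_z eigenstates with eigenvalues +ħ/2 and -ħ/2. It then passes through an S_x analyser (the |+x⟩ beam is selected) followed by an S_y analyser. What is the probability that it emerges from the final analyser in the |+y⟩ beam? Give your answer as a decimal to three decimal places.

First analyser (S_x): P(|+x⟩) = |⟨+x|ψ⟩|² = 9/58.
After stage 1 the state is |+x⟩; P(|+y⟩) = |⟨+y|+x⟩|² = 1/2.
Joint probability = 9/58 × 1/2 = 0.078.

0.078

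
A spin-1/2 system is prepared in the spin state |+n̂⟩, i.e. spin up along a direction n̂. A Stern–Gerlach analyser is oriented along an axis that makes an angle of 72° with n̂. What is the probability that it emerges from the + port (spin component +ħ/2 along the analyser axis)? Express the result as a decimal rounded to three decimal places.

For spin-½, the probability of finding spin-up along an axis at angle θ to the initial spin direction is cos²(θ/2); spin-down is sin²(θ/2).
θ = 72°, so P = cos²(36°) ≈ 0.655.

0.655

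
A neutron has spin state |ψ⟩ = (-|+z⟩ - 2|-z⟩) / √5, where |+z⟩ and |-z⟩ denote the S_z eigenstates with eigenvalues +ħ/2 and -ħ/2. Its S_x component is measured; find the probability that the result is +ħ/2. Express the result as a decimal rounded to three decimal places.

|+x⟩ = (|+z⟩ + |-z⟩)/√2, so ⟨+x|ψ⟩ = (-3) / (√2·√5).
P = |-3|² / 10 = 9/10.

0.900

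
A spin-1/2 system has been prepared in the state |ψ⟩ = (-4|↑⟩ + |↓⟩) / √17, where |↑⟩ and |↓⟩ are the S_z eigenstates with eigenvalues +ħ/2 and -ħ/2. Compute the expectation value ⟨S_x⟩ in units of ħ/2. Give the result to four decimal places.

⟨σ_x⟩ = 2 Re(a* b)/(|a|²+|b|²) with a = -4, b = 1.
a* b = -4, so ⟨σ_x⟩ = -8/17.
⟨S_x⟩ = (ħ/2)·⟨σ_x⟩.

-0.4706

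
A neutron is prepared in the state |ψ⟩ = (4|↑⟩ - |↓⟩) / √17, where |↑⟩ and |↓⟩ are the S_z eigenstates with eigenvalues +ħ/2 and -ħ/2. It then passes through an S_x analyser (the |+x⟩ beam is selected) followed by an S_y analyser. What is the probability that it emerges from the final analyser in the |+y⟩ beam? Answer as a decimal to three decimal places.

0.132

First analyser (S_x): P(|+x⟩) = |⟨+x|ψ⟩|² = 9/34.
After stage 1 the state is |+x⟩; P(|+y⟩) = |⟨+y|+x⟩|² = 1/2.
Joint probability = 9/34 × 1/2 = 0.132.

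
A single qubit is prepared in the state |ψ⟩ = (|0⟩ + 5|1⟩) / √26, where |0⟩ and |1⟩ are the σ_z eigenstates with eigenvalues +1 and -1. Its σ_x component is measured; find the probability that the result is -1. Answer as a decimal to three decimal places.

0.308

|-x⟩ = (|0⟩ - |1⟩)/√2, so ⟨-x|ψ⟩ = (-4) / (√2·√26).
P = |-4|² / 52 = 16/52.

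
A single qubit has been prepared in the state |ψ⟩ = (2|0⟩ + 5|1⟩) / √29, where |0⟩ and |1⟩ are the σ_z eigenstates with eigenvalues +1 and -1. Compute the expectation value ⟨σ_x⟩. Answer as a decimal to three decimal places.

⟨σ_x⟩ = 2 Re(a* b)/(|a|²+|b|²) with a = 2, b = 5.
a* b = 10, so ⟨σ_x⟩ = 20/29.

0.690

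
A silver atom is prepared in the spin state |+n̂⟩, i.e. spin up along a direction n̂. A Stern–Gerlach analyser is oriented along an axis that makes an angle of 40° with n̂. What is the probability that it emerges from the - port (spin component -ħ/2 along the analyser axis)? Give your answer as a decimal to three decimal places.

0.117

For spin-½, the probability of finding spin-up along an axis at angle θ to the initial spin direction is cos²(θ/2); spin-down is sin²(θ/2).
θ = 40°, so P = sin²(20°) ≈ 0.117.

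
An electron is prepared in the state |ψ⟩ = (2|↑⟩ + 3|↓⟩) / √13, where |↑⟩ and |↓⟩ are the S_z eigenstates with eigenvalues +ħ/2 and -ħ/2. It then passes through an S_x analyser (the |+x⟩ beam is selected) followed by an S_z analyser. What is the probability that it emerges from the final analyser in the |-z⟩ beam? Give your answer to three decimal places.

First analyser (S_x): P(|+x⟩) = |⟨+x|ψ⟩|² = 25/26.
After stage 1 the state is |+x⟩; P(|-z⟩) = |⟨-z|+x⟩|² = 1/2.
Joint probability = 25/26 × 1/2 = 0.481.

0.481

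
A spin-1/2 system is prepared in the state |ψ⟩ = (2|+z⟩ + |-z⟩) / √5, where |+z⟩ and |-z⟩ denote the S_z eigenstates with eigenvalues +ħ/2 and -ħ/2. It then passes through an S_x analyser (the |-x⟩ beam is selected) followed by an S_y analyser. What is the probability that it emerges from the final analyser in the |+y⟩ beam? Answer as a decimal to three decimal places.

0.050

First analyser (S_x): P(|-x⟩) = |⟨-x|ψ⟩|² = 1/10.
After stage 1 the state is |-x⟩; P(|+y⟩) = |⟨+y|-x⟩|² = 1/2.
Joint probability = 1/10 × 1/2 = 0.050.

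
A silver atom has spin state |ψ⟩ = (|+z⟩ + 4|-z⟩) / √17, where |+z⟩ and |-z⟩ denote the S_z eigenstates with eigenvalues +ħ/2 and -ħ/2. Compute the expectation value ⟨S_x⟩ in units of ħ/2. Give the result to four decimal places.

⟨σ_x⟩ = 2 Re(a* b)/(|a|²+|b|²) with a = 1, b = 4.
a* b = 4, so ⟨σ_x⟩ = 8/17.
⟨S_x⟩ = (ħ/2)·⟨σ_x⟩.

0.4706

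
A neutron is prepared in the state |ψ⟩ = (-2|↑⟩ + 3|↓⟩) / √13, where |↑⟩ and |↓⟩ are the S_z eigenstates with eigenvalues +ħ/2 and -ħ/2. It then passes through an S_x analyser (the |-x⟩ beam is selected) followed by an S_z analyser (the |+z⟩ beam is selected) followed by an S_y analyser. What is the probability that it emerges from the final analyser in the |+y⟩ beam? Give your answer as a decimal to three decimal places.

First analyser (S_x): P(|-x⟩) = |⟨-x|ψ⟩|² = 25/26.
After stage 1 the state is |-x⟩; P(|+z⟩) = |⟨+z|-x⟩|² = 1/2.
After stage 2 the state is |+z⟩; P(|+y⟩) = |⟨+y|+z⟩|² = 1/2.
Joint probability = 25/26 × 1/2 × 1/2 = 0.240.

0.240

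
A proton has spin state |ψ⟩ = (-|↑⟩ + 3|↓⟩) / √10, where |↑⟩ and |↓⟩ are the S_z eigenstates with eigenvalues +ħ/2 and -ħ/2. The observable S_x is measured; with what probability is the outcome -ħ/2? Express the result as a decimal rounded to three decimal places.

|-x⟩ = (|↑⟩ - |↓⟩)/√2, so ⟨-x|ψ⟩ = (-4) / (√2·√10).
P = |-4|² / 20 = 16/20.

0.800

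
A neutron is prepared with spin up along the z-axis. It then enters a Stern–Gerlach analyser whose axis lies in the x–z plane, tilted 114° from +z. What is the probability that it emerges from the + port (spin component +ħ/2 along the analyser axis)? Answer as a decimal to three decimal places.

0.297

For spin-½, the probability of finding spin-up along an axis at angle θ to the initial spin direction is cos²(θ/2); spin-down is sin²(θ/2).
θ = 114°, so P = cos²(57°) ≈ 0.297.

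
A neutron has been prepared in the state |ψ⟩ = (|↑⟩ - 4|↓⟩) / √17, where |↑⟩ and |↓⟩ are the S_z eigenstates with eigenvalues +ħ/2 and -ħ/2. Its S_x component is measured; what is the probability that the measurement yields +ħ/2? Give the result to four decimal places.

0.2647

|+x⟩ = (|↑⟩ + |↓⟩)/√2, so ⟨+x|ψ⟩ = (-3) / (√2·√17).
P = |-3|² / 34 = 9/34.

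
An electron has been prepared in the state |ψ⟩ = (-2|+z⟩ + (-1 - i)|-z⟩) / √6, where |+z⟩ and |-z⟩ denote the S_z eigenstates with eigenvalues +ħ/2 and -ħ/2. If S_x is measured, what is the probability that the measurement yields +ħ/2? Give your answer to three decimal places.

|+x⟩ = (|+z⟩ + |-z⟩)/√2, so ⟨+x|ψ⟩ = (-3 - i) / (√2·√6).
P = |-3 - i|² / 12 = 10/12.

0.833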